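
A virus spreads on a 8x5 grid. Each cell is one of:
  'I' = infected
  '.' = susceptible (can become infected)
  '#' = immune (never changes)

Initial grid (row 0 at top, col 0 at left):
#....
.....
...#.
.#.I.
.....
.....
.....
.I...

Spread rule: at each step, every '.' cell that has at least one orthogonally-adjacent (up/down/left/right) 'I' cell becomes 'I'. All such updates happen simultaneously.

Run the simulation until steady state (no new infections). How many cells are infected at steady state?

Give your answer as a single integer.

Answer: 37

Derivation:
Step 0 (initial): 2 infected
Step 1: +6 new -> 8 infected
Step 2: +9 new -> 17 infected
Step 3: +9 new -> 26 infected
Step 4: +7 new -> 33 infected
Step 5: +4 new -> 37 infected
Step 6: +0 new -> 37 infected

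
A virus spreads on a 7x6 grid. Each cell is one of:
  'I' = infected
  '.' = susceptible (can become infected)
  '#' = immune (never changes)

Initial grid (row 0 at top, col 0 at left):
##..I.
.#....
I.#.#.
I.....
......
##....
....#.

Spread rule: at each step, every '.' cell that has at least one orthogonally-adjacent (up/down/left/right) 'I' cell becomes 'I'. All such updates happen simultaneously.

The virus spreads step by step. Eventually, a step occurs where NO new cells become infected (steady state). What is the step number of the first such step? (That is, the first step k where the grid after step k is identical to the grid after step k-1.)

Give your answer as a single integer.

Step 0 (initial): 3 infected
Step 1: +7 new -> 10 infected
Step 2: +5 new -> 15 infected
Step 3: +5 new -> 20 infected
Step 4: +4 new -> 24 infected
Step 5: +4 new -> 28 infected
Step 6: +4 new -> 32 infected
Step 7: +2 new -> 34 infected
Step 8: +0 new -> 34 infected

Answer: 8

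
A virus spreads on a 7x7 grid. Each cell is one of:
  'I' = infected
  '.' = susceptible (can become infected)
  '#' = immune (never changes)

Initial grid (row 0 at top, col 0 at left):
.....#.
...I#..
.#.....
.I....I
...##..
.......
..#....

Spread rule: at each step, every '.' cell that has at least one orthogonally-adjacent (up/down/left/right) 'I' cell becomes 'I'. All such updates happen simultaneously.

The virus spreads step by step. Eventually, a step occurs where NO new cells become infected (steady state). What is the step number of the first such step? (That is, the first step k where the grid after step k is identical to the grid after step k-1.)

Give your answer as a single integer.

Answer: 6

Derivation:
Step 0 (initial): 3 infected
Step 1: +9 new -> 12 infected
Step 2: +15 new -> 27 infected
Step 3: +9 new -> 36 infected
Step 4: +5 new -> 41 infected
Step 5: +2 new -> 43 infected
Step 6: +0 new -> 43 infected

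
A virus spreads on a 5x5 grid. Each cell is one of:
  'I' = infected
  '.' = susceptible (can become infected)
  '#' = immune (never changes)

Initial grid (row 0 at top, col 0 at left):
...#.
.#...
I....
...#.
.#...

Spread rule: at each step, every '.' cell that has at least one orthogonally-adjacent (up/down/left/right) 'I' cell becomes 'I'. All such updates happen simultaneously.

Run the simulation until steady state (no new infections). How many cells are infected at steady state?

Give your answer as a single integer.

Step 0 (initial): 1 infected
Step 1: +3 new -> 4 infected
Step 2: +4 new -> 8 infected
Step 3: +4 new -> 12 infected
Step 4: +4 new -> 16 infected
Step 5: +3 new -> 19 infected
Step 6: +2 new -> 21 infected
Step 7: +0 new -> 21 infected

Answer: 21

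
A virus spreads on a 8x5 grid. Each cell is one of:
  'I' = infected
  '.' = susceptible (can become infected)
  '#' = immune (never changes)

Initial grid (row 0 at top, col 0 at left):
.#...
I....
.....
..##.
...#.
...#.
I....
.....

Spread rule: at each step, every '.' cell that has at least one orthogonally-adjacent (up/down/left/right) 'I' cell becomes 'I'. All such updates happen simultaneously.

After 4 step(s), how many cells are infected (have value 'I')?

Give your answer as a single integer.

Answer: 29

Derivation:
Step 0 (initial): 2 infected
Step 1: +6 new -> 8 infected
Step 2: +7 new -> 15 infected
Step 3: +8 new -> 23 infected
Step 4: +6 new -> 29 infected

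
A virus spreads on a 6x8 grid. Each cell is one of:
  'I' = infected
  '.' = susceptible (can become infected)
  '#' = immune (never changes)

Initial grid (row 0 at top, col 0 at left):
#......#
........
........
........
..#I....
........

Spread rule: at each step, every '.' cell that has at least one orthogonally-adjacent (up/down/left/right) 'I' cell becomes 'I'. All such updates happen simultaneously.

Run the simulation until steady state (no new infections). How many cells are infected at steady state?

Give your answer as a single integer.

Answer: 45

Derivation:
Step 0 (initial): 1 infected
Step 1: +3 new -> 4 infected
Step 2: +6 new -> 10 infected
Step 3: +8 new -> 18 infected
Step 4: +11 new -> 29 infected
Step 5: +9 new -> 38 infected
Step 6: +5 new -> 43 infected
Step 7: +2 new -> 45 infected
Step 8: +0 new -> 45 infected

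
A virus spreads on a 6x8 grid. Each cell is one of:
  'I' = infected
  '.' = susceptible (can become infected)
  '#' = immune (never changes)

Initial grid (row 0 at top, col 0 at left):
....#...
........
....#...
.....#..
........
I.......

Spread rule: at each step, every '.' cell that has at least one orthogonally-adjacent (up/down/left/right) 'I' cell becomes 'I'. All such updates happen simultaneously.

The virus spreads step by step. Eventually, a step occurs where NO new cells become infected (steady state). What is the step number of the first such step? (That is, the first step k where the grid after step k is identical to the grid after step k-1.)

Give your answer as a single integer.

Step 0 (initial): 1 infected
Step 1: +2 new -> 3 infected
Step 2: +3 new -> 6 infected
Step 3: +4 new -> 10 infected
Step 4: +5 new -> 15 infected
Step 5: +6 new -> 21 infected
Step 6: +6 new -> 27 infected
Step 7: +4 new -> 31 infected
Step 8: +4 new -> 35 infected
Step 9: +3 new -> 38 infected
Step 10: +4 new -> 42 infected
Step 11: +2 new -> 44 infected
Step 12: +1 new -> 45 infected
Step 13: +0 new -> 45 infected

Answer: 13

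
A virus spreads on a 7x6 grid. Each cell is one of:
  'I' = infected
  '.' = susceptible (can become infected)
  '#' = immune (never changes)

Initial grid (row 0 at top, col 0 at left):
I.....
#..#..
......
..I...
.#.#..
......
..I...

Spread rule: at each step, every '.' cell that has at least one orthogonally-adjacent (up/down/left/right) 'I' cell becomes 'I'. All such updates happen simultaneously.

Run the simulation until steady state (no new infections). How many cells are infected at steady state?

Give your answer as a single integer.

Answer: 38

Derivation:
Step 0 (initial): 3 infected
Step 1: +8 new -> 11 infected
Step 2: +11 new -> 22 infected
Step 3: +9 new -> 31 infected
Step 4: +5 new -> 36 infected
Step 5: +2 new -> 38 infected
Step 6: +0 new -> 38 infected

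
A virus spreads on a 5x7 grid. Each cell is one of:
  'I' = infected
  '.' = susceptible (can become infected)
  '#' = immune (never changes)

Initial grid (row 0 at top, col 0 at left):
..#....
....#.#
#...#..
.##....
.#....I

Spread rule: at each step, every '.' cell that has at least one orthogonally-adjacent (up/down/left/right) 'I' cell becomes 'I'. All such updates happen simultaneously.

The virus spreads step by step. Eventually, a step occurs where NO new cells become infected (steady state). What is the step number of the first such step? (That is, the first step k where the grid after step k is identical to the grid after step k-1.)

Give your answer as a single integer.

Answer: 11

Derivation:
Step 0 (initial): 1 infected
Step 1: +2 new -> 3 infected
Step 2: +3 new -> 6 infected
Step 3: +3 new -> 9 infected
Step 4: +3 new -> 12 infected
Step 5: +2 new -> 14 infected
Step 6: +4 new -> 18 infected
Step 7: +3 new -> 21 infected
Step 8: +1 new -> 22 infected
Step 9: +2 new -> 24 infected
Step 10: +1 new -> 25 infected
Step 11: +0 new -> 25 infected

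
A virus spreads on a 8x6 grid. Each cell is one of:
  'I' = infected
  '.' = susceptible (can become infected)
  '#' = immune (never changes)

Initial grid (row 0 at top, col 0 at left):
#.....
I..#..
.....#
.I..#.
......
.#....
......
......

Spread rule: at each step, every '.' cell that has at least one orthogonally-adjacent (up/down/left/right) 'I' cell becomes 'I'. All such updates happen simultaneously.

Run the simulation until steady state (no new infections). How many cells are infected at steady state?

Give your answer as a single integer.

Answer: 43

Derivation:
Step 0 (initial): 2 infected
Step 1: +6 new -> 8 infected
Step 2: +6 new -> 14 infected
Step 3: +5 new -> 19 infected
Step 4: +6 new -> 25 infected
Step 5: +8 new -> 33 infected
Step 6: +7 new -> 40 infected
Step 7: +2 new -> 42 infected
Step 8: +1 new -> 43 infected
Step 9: +0 new -> 43 infected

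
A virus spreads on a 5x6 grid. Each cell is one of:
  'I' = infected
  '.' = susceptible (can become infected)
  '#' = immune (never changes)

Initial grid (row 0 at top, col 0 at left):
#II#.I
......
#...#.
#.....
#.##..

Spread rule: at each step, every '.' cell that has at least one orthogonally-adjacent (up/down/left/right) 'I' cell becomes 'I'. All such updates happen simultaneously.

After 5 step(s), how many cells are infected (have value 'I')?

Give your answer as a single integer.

Answer: 22

Derivation:
Step 0 (initial): 3 infected
Step 1: +4 new -> 7 infected
Step 2: +6 new -> 13 infected
Step 3: +4 new -> 17 infected
Step 4: +4 new -> 21 infected
Step 5: +1 new -> 22 infected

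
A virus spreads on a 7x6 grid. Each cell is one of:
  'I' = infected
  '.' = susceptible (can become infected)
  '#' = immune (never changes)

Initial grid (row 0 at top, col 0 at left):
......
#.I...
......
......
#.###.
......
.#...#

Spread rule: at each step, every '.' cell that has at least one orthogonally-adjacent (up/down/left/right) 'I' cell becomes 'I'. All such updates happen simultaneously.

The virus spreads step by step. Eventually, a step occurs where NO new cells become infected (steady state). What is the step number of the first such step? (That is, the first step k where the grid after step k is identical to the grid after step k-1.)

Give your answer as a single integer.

Step 0 (initial): 1 infected
Step 1: +4 new -> 5 infected
Step 2: +6 new -> 11 infected
Step 3: +7 new -> 18 infected
Step 4: +5 new -> 23 infected
Step 5: +2 new -> 25 infected
Step 6: +3 new -> 28 infected
Step 7: +4 new -> 32 infected
Step 8: +2 new -> 34 infected
Step 9: +1 new -> 35 infected
Step 10: +0 new -> 35 infected

Answer: 10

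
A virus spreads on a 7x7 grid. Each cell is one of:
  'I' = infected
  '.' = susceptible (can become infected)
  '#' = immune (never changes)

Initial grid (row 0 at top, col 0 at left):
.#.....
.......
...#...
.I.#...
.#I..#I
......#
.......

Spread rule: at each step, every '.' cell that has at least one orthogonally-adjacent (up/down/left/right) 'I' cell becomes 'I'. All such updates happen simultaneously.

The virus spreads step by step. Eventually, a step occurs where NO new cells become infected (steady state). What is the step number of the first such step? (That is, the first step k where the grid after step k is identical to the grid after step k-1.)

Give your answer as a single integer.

Step 0 (initial): 3 infected
Step 1: +6 new -> 9 infected
Step 2: +10 new -> 19 infected
Step 3: +9 new -> 28 infected
Step 4: +9 new -> 37 infected
Step 5: +4 new -> 41 infected
Step 6: +2 new -> 43 infected
Step 7: +0 new -> 43 infected

Answer: 7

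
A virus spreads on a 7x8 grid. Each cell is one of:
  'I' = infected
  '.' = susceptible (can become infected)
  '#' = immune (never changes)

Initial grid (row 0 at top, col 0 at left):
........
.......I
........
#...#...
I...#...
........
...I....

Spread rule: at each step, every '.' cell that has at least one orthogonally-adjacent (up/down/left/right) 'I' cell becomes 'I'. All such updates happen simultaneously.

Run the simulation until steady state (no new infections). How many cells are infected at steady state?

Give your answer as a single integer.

Step 0 (initial): 3 infected
Step 1: +8 new -> 11 infected
Step 2: +13 new -> 24 infected
Step 3: +10 new -> 34 infected
Step 4: +13 new -> 47 infected
Step 5: +4 new -> 51 infected
Step 6: +2 new -> 53 infected
Step 7: +0 new -> 53 infected

Answer: 53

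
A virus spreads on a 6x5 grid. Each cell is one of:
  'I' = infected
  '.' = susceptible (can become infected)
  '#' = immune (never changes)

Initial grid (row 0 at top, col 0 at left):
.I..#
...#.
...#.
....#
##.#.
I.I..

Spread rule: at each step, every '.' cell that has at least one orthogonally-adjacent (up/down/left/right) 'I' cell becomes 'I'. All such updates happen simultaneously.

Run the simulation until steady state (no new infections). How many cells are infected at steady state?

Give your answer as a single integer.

Step 0 (initial): 3 infected
Step 1: +6 new -> 9 infected
Step 2: +6 new -> 15 infected
Step 3: +5 new -> 20 infected
Step 4: +1 new -> 21 infected
Step 5: +0 new -> 21 infected

Answer: 21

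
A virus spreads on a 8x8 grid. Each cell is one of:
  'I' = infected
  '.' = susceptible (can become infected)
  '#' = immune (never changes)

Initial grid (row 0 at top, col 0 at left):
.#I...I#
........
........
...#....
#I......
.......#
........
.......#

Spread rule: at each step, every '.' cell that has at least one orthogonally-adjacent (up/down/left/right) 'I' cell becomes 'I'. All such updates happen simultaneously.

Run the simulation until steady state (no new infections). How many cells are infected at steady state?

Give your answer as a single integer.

Step 0 (initial): 3 infected
Step 1: +7 new -> 10 infected
Step 2: +14 new -> 24 infected
Step 3: +12 new -> 36 infected
Step 4: +11 new -> 47 infected
Step 5: +5 new -> 52 infected
Step 6: +3 new -> 55 infected
Step 7: +3 new -> 58 infected
Step 8: +0 new -> 58 infected

Answer: 58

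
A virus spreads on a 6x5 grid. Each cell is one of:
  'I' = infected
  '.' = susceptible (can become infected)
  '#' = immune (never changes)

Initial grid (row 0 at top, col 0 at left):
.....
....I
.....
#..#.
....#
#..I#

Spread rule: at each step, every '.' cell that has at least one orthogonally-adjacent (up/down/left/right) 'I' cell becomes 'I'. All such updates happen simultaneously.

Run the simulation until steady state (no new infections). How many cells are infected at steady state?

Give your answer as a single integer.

Answer: 25

Derivation:
Step 0 (initial): 2 infected
Step 1: +5 new -> 7 infected
Step 2: +6 new -> 13 infected
Step 3: +5 new -> 18 infected
Step 4: +5 new -> 23 infected
Step 5: +2 new -> 25 infected
Step 6: +0 new -> 25 infected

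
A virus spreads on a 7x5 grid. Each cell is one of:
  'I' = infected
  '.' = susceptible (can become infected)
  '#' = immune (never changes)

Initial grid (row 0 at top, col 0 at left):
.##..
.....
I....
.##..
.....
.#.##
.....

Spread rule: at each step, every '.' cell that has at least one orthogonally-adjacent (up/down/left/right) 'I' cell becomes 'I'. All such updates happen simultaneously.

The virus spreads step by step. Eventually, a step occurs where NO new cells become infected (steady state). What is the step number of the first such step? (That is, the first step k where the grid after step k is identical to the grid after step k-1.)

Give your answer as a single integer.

Answer: 9

Derivation:
Step 0 (initial): 1 infected
Step 1: +3 new -> 4 infected
Step 2: +4 new -> 8 infected
Step 3: +4 new -> 12 infected
Step 4: +5 new -> 17 infected
Step 5: +6 new -> 23 infected
Step 6: +3 new -> 26 infected
Step 7: +1 new -> 27 infected
Step 8: +1 new -> 28 infected
Step 9: +0 new -> 28 infected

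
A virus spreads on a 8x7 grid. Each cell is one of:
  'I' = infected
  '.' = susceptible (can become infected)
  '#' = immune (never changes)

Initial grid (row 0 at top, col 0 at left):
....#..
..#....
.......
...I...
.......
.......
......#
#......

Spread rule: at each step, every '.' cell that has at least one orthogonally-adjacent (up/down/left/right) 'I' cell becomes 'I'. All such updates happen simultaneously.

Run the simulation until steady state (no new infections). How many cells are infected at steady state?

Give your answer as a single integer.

Step 0 (initial): 1 infected
Step 1: +4 new -> 5 infected
Step 2: +8 new -> 13 infected
Step 3: +11 new -> 24 infected
Step 4: +12 new -> 36 infected
Step 5: +10 new -> 46 infected
Step 6: +5 new -> 51 infected
Step 7: +1 new -> 52 infected
Step 8: +0 new -> 52 infected

Answer: 52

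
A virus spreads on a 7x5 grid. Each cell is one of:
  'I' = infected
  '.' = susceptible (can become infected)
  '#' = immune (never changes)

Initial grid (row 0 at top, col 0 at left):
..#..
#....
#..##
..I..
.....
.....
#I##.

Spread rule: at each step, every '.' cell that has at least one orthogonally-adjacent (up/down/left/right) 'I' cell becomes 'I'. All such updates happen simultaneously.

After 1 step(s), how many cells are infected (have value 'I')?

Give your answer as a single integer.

Answer: 7

Derivation:
Step 0 (initial): 2 infected
Step 1: +5 new -> 7 infected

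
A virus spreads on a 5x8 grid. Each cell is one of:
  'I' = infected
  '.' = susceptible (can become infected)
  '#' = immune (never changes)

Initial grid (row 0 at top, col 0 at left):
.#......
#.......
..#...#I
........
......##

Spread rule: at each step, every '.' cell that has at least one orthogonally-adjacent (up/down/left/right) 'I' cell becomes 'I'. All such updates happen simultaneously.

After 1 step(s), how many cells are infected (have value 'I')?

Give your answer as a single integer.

Step 0 (initial): 1 infected
Step 1: +2 new -> 3 infected

Answer: 3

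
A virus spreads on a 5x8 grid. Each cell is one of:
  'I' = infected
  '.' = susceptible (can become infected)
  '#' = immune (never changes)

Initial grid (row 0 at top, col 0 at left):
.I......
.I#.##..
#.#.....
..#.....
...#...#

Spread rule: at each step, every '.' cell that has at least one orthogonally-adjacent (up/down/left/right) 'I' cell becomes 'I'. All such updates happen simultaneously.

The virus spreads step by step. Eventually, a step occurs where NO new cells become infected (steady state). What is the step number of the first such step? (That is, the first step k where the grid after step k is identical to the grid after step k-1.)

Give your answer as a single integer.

Answer: 10

Derivation:
Step 0 (initial): 2 infected
Step 1: +4 new -> 6 infected
Step 2: +2 new -> 8 infected
Step 3: +4 new -> 12 infected
Step 4: +4 new -> 16 infected
Step 5: +3 new -> 19 infected
Step 6: +4 new -> 23 infected
Step 7: +4 new -> 27 infected
Step 8: +3 new -> 30 infected
Step 9: +2 new -> 32 infected
Step 10: +0 new -> 32 infected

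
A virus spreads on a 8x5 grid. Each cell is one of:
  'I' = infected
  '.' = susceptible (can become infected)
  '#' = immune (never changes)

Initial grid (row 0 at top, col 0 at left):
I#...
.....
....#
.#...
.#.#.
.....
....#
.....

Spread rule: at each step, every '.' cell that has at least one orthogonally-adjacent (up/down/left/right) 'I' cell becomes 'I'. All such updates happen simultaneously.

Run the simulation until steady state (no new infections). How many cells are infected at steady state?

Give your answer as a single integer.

Answer: 34

Derivation:
Step 0 (initial): 1 infected
Step 1: +1 new -> 2 infected
Step 2: +2 new -> 4 infected
Step 3: +3 new -> 7 infected
Step 4: +4 new -> 11 infected
Step 5: +5 new -> 16 infected
Step 6: +5 new -> 21 infected
Step 7: +4 new -> 25 infected
Step 8: +4 new -> 29 infected
Step 9: +3 new -> 32 infected
Step 10: +1 new -> 33 infected
Step 11: +1 new -> 34 infected
Step 12: +0 new -> 34 infected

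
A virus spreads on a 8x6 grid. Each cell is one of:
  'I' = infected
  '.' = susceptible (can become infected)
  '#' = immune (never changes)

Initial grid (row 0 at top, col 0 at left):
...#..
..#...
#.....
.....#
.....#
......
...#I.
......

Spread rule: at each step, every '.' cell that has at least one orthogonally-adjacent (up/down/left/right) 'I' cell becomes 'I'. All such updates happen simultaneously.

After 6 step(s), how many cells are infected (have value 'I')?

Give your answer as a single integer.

Answer: 34

Derivation:
Step 0 (initial): 1 infected
Step 1: +3 new -> 4 infected
Step 2: +5 new -> 9 infected
Step 3: +4 new -> 13 infected
Step 4: +6 new -> 19 infected
Step 5: +8 new -> 27 infected
Step 6: +7 new -> 34 infected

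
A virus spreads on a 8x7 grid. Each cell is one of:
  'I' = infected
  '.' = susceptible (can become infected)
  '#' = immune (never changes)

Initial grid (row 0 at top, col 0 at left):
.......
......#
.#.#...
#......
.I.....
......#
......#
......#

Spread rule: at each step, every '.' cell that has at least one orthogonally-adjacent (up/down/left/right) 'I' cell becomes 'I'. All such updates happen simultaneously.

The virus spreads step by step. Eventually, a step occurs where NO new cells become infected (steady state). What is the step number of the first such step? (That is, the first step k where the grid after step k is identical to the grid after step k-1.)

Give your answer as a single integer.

Answer: 10

Derivation:
Step 0 (initial): 1 infected
Step 1: +4 new -> 5 infected
Step 2: +5 new -> 10 infected
Step 3: +7 new -> 17 infected
Step 4: +7 new -> 24 infected
Step 5: +9 new -> 33 infected
Step 6: +8 new -> 41 infected
Step 7: +6 new -> 47 infected
Step 8: +1 new -> 48 infected
Step 9: +1 new -> 49 infected
Step 10: +0 new -> 49 infected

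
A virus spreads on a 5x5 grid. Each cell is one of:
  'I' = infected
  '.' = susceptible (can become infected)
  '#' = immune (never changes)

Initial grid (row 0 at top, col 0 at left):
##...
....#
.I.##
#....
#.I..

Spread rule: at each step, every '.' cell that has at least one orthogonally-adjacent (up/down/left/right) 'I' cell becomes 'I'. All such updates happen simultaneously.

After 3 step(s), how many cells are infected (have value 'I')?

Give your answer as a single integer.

Answer: 16

Derivation:
Step 0 (initial): 2 infected
Step 1: +7 new -> 9 infected
Step 2: +4 new -> 13 infected
Step 3: +3 new -> 16 infected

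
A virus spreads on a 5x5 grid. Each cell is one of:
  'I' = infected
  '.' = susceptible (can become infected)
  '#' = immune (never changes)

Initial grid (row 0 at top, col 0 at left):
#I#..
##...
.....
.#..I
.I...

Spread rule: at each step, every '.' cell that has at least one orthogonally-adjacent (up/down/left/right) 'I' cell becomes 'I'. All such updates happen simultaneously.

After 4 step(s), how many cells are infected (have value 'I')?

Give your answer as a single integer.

Answer: 20

Derivation:
Step 0 (initial): 3 infected
Step 1: +5 new -> 8 infected
Step 2: +5 new -> 13 infected
Step 3: +4 new -> 17 infected
Step 4: +3 new -> 20 infected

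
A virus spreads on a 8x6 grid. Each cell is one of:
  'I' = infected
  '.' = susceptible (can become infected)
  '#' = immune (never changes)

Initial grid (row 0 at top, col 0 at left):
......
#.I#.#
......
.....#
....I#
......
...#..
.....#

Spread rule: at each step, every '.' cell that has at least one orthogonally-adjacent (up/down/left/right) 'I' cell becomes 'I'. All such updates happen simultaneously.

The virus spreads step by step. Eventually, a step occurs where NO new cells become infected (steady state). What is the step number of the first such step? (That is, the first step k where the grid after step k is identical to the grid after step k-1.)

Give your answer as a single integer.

Answer: 8

Derivation:
Step 0 (initial): 2 infected
Step 1: +6 new -> 8 infected
Step 2: +11 new -> 19 infected
Step 3: +10 new -> 29 infected
Step 4: +6 new -> 35 infected
Step 5: +3 new -> 38 infected
Step 6: +2 new -> 40 infected
Step 7: +1 new -> 41 infected
Step 8: +0 new -> 41 infected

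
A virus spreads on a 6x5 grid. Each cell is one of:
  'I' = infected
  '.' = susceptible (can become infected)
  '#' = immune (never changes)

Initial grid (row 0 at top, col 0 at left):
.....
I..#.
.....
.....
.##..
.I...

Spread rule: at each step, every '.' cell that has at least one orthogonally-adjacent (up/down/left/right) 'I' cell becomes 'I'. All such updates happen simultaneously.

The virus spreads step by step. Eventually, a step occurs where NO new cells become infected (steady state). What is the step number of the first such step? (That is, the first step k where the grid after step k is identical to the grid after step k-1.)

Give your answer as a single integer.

Answer: 7

Derivation:
Step 0 (initial): 2 infected
Step 1: +5 new -> 7 infected
Step 2: +6 new -> 13 infected
Step 3: +5 new -> 18 infected
Step 4: +5 new -> 23 infected
Step 5: +3 new -> 26 infected
Step 6: +1 new -> 27 infected
Step 7: +0 new -> 27 infected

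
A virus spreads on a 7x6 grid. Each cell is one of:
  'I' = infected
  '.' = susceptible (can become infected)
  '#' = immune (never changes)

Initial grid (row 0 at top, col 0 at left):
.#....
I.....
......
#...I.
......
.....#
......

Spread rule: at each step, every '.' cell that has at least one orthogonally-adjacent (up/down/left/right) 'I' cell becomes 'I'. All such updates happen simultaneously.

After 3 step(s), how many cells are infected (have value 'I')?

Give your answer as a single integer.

Step 0 (initial): 2 infected
Step 1: +7 new -> 9 infected
Step 2: +9 new -> 18 infected
Step 3: +9 new -> 27 infected

Answer: 27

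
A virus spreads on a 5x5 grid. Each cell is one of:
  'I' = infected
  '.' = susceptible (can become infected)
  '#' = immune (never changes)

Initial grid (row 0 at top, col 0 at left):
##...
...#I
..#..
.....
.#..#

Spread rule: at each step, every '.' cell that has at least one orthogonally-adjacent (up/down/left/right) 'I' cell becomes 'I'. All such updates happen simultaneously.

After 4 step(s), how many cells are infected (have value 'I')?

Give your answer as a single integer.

Step 0 (initial): 1 infected
Step 1: +2 new -> 3 infected
Step 2: +3 new -> 6 infected
Step 3: +2 new -> 8 infected
Step 4: +3 new -> 11 infected

Answer: 11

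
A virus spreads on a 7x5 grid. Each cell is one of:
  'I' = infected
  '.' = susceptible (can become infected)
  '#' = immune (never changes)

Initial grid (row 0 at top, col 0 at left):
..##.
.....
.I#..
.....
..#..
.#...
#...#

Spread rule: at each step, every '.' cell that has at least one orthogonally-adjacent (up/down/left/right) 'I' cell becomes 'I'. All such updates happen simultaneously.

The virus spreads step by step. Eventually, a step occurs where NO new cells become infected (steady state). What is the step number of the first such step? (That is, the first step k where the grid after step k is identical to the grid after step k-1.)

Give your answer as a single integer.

Answer: 9

Derivation:
Step 0 (initial): 1 infected
Step 1: +3 new -> 4 infected
Step 2: +6 new -> 10 infected
Step 3: +4 new -> 14 infected
Step 4: +5 new -> 19 infected
Step 5: +4 new -> 23 infected
Step 6: +3 new -> 26 infected
Step 7: +1 new -> 27 infected
Step 8: +1 new -> 28 infected
Step 9: +0 new -> 28 infected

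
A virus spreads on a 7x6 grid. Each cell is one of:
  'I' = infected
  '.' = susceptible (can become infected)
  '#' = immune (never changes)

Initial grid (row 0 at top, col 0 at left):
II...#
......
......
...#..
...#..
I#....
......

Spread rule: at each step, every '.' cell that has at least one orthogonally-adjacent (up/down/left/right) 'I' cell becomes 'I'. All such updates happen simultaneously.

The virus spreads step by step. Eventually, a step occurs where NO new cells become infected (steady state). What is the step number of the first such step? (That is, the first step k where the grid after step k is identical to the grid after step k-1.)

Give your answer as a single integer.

Step 0 (initial): 3 infected
Step 1: +5 new -> 8 infected
Step 2: +7 new -> 15 infected
Step 3: +6 new -> 21 infected
Step 4: +5 new -> 26 infected
Step 5: +4 new -> 30 infected
Step 6: +4 new -> 34 infected
Step 7: +3 new -> 37 infected
Step 8: +1 new -> 38 infected
Step 9: +0 new -> 38 infected

Answer: 9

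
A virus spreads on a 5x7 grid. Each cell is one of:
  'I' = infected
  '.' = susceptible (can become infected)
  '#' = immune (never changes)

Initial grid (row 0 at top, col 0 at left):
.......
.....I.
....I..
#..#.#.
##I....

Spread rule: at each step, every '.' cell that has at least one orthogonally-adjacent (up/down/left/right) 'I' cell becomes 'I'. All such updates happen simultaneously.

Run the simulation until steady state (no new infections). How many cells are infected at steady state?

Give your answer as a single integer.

Answer: 30

Derivation:
Step 0 (initial): 3 infected
Step 1: +8 new -> 11 infected
Step 2: +7 new -> 18 infected
Step 3: +5 new -> 23 infected
Step 4: +4 new -> 27 infected
Step 5: +2 new -> 29 infected
Step 6: +1 new -> 30 infected
Step 7: +0 new -> 30 infected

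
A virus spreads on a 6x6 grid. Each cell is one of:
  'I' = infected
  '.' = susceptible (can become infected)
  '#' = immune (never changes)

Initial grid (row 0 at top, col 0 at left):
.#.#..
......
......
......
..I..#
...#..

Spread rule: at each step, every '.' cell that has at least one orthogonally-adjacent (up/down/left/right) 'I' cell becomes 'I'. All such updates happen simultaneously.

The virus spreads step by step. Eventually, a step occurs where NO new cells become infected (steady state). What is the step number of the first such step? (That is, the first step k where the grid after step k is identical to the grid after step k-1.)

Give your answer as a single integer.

Answer: 8

Derivation:
Step 0 (initial): 1 infected
Step 1: +4 new -> 5 infected
Step 2: +6 new -> 11 infected
Step 3: +7 new -> 18 infected
Step 4: +7 new -> 25 infected
Step 5: +3 new -> 28 infected
Step 6: +3 new -> 31 infected
Step 7: +1 new -> 32 infected
Step 8: +0 new -> 32 infected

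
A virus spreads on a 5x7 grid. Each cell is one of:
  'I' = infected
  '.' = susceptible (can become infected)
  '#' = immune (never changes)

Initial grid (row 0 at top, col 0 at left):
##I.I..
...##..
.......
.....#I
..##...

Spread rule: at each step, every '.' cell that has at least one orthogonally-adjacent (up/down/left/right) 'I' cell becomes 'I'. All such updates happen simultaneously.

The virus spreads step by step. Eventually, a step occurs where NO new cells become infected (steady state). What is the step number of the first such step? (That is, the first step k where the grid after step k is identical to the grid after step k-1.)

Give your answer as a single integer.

Answer: 7

Derivation:
Step 0 (initial): 3 infected
Step 1: +5 new -> 8 infected
Step 2: +7 new -> 15 infected
Step 3: +6 new -> 21 infected
Step 4: +4 new -> 25 infected
Step 5: +2 new -> 27 infected
Step 6: +1 new -> 28 infected
Step 7: +0 new -> 28 infected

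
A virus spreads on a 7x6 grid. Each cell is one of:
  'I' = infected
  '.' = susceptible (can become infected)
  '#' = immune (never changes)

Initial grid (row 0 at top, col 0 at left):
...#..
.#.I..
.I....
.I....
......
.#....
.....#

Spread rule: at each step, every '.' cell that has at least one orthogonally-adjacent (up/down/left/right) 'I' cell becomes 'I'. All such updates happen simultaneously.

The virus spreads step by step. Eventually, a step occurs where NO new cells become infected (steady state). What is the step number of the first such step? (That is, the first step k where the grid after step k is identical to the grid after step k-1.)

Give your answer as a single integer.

Answer: 7

Derivation:
Step 0 (initial): 3 infected
Step 1: +8 new -> 11 infected
Step 2: +8 new -> 19 infected
Step 3: +8 new -> 27 infected
Step 4: +5 new -> 32 infected
Step 5: +4 new -> 36 infected
Step 6: +2 new -> 38 infected
Step 7: +0 new -> 38 infected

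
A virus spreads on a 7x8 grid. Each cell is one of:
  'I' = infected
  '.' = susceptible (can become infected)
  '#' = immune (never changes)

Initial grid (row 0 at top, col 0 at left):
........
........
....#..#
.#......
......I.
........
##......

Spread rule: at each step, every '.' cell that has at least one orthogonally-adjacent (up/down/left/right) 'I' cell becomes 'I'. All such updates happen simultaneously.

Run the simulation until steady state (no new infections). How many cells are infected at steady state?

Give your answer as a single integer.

Step 0 (initial): 1 infected
Step 1: +4 new -> 5 infected
Step 2: +7 new -> 12 infected
Step 3: +7 new -> 19 infected
Step 4: +7 new -> 26 infected
Step 5: +8 new -> 34 infected
Step 6: +6 new -> 40 infected
Step 7: +5 new -> 45 infected
Step 8: +3 new -> 48 infected
Step 9: +2 new -> 50 infected
Step 10: +1 new -> 51 infected
Step 11: +0 new -> 51 infected

Answer: 51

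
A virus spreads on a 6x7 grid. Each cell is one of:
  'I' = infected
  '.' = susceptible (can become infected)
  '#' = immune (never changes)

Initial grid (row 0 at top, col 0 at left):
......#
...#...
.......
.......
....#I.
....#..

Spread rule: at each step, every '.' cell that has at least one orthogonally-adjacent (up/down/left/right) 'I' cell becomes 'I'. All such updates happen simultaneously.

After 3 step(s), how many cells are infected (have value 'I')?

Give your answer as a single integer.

Step 0 (initial): 1 infected
Step 1: +3 new -> 4 infected
Step 2: +4 new -> 8 infected
Step 3: +4 new -> 12 infected

Answer: 12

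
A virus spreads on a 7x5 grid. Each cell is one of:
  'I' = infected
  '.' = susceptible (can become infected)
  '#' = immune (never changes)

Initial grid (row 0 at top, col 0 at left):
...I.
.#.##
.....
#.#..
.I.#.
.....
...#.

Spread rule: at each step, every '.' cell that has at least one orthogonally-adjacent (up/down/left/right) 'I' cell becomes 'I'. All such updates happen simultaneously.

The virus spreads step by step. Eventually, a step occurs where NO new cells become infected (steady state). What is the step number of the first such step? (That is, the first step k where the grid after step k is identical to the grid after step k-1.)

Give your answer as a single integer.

Step 0 (initial): 2 infected
Step 1: +6 new -> 8 infected
Step 2: +6 new -> 14 infected
Step 3: +6 new -> 20 infected
Step 4: +3 new -> 23 infected
Step 5: +4 new -> 27 infected
Step 6: +1 new -> 28 infected
Step 7: +0 new -> 28 infected

Answer: 7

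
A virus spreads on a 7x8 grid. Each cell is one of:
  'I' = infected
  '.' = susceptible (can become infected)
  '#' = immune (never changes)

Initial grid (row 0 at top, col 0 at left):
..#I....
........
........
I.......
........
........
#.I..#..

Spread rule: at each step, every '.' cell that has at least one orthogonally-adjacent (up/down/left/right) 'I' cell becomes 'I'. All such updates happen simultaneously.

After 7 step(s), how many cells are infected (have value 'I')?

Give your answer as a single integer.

Answer: 53

Derivation:
Step 0 (initial): 3 infected
Step 1: +8 new -> 11 infected
Step 2: +13 new -> 24 infected
Step 3: +9 new -> 33 infected
Step 4: +7 new -> 40 infected
Step 5: +5 new -> 45 infected
Step 6: +5 new -> 50 infected
Step 7: +3 new -> 53 infected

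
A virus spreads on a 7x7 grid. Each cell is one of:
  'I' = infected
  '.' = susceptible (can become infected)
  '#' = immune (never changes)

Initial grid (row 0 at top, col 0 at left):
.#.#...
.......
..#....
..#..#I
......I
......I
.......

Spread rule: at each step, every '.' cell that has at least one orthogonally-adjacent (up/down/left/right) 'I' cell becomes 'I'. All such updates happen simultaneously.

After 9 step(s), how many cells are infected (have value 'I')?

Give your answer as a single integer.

Answer: 44

Derivation:
Step 0 (initial): 3 infected
Step 1: +4 new -> 7 infected
Step 2: +5 new -> 12 infected
Step 3: +7 new -> 19 infected
Step 4: +7 new -> 26 infected
Step 5: +5 new -> 31 infected
Step 6: +5 new -> 36 infected
Step 7: +5 new -> 41 infected
Step 8: +2 new -> 43 infected
Step 9: +1 new -> 44 infected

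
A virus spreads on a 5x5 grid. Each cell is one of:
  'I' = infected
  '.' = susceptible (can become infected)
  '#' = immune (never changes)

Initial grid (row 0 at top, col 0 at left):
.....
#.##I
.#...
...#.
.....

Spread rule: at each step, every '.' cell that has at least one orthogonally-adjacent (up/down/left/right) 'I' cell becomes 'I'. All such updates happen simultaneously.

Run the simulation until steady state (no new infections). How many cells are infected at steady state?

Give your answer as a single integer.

Step 0 (initial): 1 infected
Step 1: +2 new -> 3 infected
Step 2: +3 new -> 6 infected
Step 3: +3 new -> 9 infected
Step 4: +3 new -> 12 infected
Step 5: +4 new -> 16 infected
Step 6: +2 new -> 18 infected
Step 7: +2 new -> 20 infected
Step 8: +0 new -> 20 infected

Answer: 20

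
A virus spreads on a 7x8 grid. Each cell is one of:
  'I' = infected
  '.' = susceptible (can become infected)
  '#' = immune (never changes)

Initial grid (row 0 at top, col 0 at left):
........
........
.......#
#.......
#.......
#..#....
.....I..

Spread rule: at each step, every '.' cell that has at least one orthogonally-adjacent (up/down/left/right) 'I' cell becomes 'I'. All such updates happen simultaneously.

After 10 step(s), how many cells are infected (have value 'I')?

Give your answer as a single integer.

Step 0 (initial): 1 infected
Step 1: +3 new -> 4 infected
Step 2: +5 new -> 9 infected
Step 3: +5 new -> 14 infected
Step 4: +7 new -> 21 infected
Step 5: +8 new -> 29 infected
Step 6: +6 new -> 35 infected
Step 7: +6 new -> 41 infected
Step 8: +4 new -> 45 infected
Step 9: +3 new -> 48 infected
Step 10: +2 new -> 50 infected

Answer: 50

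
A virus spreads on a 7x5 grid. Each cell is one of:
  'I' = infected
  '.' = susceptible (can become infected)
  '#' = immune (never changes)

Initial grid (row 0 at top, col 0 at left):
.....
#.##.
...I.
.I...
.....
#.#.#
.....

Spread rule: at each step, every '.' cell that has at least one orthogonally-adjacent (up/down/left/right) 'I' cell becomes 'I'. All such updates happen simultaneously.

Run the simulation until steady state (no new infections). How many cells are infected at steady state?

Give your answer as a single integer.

Answer: 29

Derivation:
Step 0 (initial): 2 infected
Step 1: +7 new -> 9 infected
Step 2: +8 new -> 17 infected
Step 3: +5 new -> 22 infected
Step 4: +6 new -> 28 infected
Step 5: +1 new -> 29 infected
Step 6: +0 new -> 29 infected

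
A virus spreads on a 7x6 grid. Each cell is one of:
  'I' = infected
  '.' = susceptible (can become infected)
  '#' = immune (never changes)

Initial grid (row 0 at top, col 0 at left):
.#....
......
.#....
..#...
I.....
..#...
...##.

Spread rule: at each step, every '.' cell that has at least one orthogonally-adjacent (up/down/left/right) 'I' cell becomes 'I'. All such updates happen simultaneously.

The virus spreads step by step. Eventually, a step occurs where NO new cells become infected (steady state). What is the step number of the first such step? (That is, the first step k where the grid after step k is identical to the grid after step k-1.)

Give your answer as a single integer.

Answer: 10

Derivation:
Step 0 (initial): 1 infected
Step 1: +3 new -> 4 infected
Step 2: +5 new -> 9 infected
Step 3: +3 new -> 12 infected
Step 4: +6 new -> 18 infected
Step 5: +5 new -> 23 infected
Step 6: +6 new -> 29 infected
Step 7: +4 new -> 33 infected
Step 8: +2 new -> 35 infected
Step 9: +1 new -> 36 infected
Step 10: +0 new -> 36 infected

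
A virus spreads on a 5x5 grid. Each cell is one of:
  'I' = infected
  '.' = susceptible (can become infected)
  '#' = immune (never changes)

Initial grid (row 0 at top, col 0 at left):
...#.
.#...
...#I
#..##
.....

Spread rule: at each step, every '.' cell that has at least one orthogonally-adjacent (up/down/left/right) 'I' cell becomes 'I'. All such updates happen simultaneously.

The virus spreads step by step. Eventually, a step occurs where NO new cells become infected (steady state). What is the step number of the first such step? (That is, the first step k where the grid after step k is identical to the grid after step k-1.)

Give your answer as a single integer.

Step 0 (initial): 1 infected
Step 1: +1 new -> 2 infected
Step 2: +2 new -> 4 infected
Step 3: +1 new -> 5 infected
Step 4: +2 new -> 7 infected
Step 5: +3 new -> 10 infected
Step 6: +4 new -> 14 infected
Step 7: +3 new -> 17 infected
Step 8: +2 new -> 19 infected
Step 9: +0 new -> 19 infected

Answer: 9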